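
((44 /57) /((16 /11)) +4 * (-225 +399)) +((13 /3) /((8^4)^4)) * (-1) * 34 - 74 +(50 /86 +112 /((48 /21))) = 672.11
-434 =-434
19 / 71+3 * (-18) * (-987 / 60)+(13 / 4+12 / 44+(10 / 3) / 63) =2633767439 / 2952180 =892.14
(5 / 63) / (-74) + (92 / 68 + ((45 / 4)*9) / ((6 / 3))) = 16477499 / 317016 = 51.98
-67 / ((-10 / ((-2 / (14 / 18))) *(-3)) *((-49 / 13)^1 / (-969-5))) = 2545062 / 1715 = 1484.00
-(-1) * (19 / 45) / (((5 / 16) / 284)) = 383.72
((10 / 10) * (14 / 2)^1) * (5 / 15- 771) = -16184 / 3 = -5394.67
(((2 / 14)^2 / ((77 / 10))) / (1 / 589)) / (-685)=-0.00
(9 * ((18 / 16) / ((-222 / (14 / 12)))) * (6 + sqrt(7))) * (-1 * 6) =189 * sqrt(7) / 592 + 567 / 296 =2.76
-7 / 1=-7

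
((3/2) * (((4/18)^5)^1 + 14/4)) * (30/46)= 2067035/603612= 3.42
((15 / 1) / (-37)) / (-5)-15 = -552 / 37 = -14.92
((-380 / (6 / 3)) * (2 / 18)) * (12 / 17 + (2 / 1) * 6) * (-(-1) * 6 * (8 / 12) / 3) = -6080 / 17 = -357.65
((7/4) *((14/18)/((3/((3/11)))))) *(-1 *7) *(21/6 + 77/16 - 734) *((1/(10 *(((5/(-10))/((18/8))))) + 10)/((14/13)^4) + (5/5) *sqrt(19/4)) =3982573 *sqrt(19)/12672 + 63339758261/14192640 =5832.78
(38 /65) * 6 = 228 /65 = 3.51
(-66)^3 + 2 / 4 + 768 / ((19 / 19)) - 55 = -573565 / 2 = -286782.50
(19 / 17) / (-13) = -19 / 221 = -0.09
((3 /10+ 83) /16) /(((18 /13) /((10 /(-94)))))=-10829 /27072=-0.40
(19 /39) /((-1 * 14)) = -19 /546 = -0.03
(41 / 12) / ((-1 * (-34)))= 41 / 408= 0.10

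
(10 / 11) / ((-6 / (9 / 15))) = -1 / 11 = -0.09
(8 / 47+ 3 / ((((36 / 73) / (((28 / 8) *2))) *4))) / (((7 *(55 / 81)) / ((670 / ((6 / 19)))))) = 279562257 / 57904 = 4828.03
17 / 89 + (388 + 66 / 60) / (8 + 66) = 358879 / 65860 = 5.45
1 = 1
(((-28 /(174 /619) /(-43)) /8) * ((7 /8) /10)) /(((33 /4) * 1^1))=30331 /9876240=0.00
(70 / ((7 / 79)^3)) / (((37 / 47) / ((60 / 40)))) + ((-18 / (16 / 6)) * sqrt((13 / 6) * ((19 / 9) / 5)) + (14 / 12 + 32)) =2085915757 / 10878- 3 * sqrt(7410) / 40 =191748.99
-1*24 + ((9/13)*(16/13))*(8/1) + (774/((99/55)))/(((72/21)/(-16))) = -1026092/507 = -2023.85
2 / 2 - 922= -921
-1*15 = -15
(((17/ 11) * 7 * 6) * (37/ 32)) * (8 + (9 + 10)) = 356643/ 176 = 2026.38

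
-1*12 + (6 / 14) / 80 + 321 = 173043 / 560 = 309.01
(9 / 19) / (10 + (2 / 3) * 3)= 3 / 76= 0.04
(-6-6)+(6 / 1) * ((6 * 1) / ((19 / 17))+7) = 62.21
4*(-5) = -20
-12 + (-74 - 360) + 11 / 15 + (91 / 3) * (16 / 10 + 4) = -1377 / 5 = -275.40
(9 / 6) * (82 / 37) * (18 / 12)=369 / 74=4.99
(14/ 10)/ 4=7/ 20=0.35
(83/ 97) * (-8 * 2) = -1328/ 97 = -13.69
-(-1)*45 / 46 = 45 / 46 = 0.98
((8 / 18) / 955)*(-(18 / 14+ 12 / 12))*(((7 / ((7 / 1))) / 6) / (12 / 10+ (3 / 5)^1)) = -0.00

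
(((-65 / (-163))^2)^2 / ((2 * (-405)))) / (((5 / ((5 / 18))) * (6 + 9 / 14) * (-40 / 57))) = 94965325 / 255246398189424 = 0.00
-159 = -159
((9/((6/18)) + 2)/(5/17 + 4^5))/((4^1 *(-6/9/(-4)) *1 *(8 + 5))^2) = 4437/11771188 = 0.00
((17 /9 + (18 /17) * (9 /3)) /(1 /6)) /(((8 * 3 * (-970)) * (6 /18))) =-155 /39576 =-0.00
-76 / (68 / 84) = -1596 / 17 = -93.88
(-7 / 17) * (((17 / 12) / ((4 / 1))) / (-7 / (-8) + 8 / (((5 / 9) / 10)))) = -0.00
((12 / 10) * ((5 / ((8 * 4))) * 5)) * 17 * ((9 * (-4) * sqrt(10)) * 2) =-2295 * sqrt(10) / 2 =-3628.71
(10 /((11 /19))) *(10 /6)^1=950 /33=28.79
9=9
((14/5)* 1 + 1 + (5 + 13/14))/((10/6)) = 2043/350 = 5.84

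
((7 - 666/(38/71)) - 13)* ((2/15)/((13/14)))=-221732/1235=-179.54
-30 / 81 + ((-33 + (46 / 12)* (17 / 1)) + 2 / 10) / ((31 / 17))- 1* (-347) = 3049853 / 8370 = 364.38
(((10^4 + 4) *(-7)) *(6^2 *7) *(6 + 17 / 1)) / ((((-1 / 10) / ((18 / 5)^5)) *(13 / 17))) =26076034227833856 / 8125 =3209358058810.32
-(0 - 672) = 672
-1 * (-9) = 9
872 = 872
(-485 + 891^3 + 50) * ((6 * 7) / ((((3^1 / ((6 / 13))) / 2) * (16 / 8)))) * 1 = 59417193024 / 13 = 4570553309.54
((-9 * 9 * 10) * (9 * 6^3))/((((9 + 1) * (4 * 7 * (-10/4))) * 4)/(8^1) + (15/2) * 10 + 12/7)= 11022480/1913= 5761.88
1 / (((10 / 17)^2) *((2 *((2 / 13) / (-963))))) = -3617991 / 400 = -9044.98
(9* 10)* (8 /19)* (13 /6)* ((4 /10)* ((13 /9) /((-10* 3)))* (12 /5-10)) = 2704 /225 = 12.02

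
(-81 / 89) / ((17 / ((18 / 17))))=-1458 / 25721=-0.06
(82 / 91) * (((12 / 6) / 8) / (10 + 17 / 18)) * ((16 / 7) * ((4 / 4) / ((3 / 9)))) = 17712 / 125489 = 0.14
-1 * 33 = -33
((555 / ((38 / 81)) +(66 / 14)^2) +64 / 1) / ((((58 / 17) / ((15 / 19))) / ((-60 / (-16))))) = 9039794625 / 8207696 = 1101.38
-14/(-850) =7/425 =0.02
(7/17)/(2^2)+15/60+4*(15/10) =108/17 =6.35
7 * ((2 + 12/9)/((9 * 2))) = 1.30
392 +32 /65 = 25512 /65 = 392.49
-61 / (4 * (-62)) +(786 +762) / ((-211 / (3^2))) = -3442265 / 52328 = -65.78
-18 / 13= -1.38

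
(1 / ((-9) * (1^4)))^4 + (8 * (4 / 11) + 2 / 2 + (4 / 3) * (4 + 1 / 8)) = 1358149 / 144342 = 9.41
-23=-23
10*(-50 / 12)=-41.67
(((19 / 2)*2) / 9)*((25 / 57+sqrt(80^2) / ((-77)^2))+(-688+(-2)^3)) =-1468.38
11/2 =5.50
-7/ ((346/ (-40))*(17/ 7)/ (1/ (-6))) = -490/ 8823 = -0.06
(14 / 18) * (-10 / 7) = -10 / 9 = -1.11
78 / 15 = 26 / 5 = 5.20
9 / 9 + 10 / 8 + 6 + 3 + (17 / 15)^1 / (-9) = 6007 / 540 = 11.12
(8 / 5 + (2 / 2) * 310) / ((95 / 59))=193.52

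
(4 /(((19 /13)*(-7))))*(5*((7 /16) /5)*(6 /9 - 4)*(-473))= -30745 /114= -269.69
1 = 1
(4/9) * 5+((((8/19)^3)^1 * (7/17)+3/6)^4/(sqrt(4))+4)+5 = 599574063612542547501721/53239183302333551869728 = 11.26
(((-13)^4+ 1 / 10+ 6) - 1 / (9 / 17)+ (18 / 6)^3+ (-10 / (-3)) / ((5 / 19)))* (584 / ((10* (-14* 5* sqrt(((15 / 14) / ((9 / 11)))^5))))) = -5262153316* sqrt(2310) / 20796875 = -12161.06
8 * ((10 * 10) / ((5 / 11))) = 1760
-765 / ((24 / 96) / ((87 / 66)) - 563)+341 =1241737 / 3627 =342.36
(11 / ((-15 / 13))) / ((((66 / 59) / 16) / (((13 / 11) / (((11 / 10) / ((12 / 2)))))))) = -878.99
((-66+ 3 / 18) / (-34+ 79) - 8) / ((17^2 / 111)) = -18907 / 5202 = -3.63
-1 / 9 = -0.11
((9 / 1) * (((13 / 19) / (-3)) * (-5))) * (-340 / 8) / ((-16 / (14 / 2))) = 116025 / 608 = 190.83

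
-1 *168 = -168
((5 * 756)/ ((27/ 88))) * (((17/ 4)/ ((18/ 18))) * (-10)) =-523600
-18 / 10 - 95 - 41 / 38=-18597 / 190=-97.88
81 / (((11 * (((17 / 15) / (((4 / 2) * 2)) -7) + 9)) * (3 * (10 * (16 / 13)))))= 0.09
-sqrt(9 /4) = -3 /2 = -1.50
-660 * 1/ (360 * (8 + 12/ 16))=-0.21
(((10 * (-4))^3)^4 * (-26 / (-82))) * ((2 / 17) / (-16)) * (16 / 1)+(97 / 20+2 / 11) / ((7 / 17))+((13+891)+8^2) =-671759728639998947851317 / 1073380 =-625835890961261573.58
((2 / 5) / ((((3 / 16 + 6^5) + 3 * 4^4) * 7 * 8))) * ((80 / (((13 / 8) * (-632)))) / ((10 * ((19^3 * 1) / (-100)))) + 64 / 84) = 450895552 / 707798011951485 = 0.00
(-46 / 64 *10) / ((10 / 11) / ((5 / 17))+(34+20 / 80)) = -1265 / 6572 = -0.19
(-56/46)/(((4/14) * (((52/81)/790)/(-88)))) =137962440/299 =461412.84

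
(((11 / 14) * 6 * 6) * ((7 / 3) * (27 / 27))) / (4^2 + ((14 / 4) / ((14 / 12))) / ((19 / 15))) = 1254 / 349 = 3.59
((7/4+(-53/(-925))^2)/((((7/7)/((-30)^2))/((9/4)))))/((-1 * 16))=-486049491/2190400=-221.90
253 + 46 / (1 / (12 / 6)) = 345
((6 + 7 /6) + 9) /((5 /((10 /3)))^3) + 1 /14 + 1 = 6647 /1134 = 5.86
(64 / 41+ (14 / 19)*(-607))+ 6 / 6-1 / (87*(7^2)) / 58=-85654473221 / 192610866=-444.70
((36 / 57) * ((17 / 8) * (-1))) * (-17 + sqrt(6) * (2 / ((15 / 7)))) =867 / 38 - 119 * sqrt(6) / 95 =19.75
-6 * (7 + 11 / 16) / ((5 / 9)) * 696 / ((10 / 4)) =-577854 / 25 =-23114.16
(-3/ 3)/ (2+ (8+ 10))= -1/ 20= -0.05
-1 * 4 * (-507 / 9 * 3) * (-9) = -6084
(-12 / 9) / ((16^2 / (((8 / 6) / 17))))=-1 / 2448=-0.00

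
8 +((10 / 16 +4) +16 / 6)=367 / 24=15.29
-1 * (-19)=19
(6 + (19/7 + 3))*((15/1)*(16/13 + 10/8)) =79335/182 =435.91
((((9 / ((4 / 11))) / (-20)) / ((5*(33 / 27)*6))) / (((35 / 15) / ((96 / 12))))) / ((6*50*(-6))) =9 / 140000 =0.00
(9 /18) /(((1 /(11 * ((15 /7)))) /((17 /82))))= 2805 /1148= 2.44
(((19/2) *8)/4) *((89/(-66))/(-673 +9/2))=1691/44121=0.04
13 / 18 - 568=-10211 / 18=-567.28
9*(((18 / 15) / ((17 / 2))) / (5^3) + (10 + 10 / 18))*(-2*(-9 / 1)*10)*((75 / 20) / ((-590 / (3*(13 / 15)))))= -354328533 / 1253750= -282.61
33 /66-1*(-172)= 345 /2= 172.50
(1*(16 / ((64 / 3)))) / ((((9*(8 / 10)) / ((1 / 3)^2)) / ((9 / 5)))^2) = 1 / 1728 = 0.00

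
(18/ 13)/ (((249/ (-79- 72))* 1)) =-0.84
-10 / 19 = -0.53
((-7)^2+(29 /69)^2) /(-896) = -117065 /2132928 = -0.05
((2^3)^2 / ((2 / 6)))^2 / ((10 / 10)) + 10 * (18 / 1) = 37044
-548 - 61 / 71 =-38969 / 71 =-548.86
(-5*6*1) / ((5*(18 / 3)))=-1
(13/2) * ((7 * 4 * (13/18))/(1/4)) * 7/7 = 4732/9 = 525.78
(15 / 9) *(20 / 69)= 100 / 207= 0.48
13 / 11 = 1.18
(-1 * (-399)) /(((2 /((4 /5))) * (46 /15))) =1197 /23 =52.04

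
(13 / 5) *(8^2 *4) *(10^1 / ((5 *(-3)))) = -6656 / 15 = -443.73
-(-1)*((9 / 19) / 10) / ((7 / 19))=9 / 70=0.13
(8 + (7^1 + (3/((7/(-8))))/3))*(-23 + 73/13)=-21922/91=-240.90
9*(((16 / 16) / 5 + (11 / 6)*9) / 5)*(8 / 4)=1503 / 25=60.12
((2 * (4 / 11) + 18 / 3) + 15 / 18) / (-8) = -499 / 528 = -0.95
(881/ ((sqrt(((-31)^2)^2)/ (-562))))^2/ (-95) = -245145794884/ 87734495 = -2794.18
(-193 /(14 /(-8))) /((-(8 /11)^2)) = -23353 /112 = -208.51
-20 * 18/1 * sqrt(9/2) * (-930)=502200 * sqrt(2)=710218.05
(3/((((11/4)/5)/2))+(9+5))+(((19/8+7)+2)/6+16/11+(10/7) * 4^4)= 1456127/3696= 393.97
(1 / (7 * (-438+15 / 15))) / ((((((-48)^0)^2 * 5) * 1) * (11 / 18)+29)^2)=-0.00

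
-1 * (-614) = 614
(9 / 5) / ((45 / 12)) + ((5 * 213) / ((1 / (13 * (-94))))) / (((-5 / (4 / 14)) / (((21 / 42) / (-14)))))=-3252987 / 1225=-2655.50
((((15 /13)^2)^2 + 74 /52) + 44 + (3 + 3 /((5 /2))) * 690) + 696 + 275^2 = 4527843625 /57122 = 79266.20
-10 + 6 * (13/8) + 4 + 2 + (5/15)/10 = 5.78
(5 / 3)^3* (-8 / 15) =-200 / 81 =-2.47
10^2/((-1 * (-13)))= 100/13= 7.69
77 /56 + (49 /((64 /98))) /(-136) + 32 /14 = 3.11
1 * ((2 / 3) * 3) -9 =-7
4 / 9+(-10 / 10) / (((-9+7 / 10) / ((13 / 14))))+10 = 10.56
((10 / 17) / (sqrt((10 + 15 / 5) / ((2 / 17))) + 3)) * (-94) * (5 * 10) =282000 / 3451- 47000 * sqrt(442) / 3451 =-204.61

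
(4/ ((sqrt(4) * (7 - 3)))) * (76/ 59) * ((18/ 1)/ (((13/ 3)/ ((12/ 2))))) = 12312/ 767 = 16.05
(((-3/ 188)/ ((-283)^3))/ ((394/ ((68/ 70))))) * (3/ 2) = 153/ 58759950601240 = 0.00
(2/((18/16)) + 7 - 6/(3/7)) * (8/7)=-376/63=-5.97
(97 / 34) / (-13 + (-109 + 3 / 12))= -194 / 8279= -0.02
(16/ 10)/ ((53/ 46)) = 368/ 265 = 1.39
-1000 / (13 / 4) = -307.69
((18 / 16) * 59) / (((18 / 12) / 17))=3009 / 4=752.25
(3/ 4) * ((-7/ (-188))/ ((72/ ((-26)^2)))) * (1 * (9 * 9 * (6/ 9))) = 10647/ 752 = 14.16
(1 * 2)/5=2/5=0.40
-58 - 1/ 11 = -639/ 11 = -58.09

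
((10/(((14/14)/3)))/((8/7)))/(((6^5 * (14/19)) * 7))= 95/145152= 0.00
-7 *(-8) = 56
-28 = -28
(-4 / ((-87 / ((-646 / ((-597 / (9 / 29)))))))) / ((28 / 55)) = 0.03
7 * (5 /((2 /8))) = 140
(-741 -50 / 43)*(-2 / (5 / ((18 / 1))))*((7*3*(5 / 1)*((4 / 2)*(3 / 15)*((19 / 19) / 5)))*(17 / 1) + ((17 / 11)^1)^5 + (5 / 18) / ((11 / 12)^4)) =140628909693132 / 173129825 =812274.31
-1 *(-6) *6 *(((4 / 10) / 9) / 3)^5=128 / 4982259375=0.00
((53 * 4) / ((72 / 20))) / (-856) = -265 / 3852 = -0.07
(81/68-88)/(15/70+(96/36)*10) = -123963/38386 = -3.23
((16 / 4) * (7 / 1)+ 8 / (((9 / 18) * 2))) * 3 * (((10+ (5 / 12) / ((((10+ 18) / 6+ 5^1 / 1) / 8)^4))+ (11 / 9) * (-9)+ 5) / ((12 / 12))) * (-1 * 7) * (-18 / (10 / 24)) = 137020.13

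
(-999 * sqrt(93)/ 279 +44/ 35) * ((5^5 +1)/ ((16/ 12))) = 103158/ 35 - 520479 * sqrt(93)/ 62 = -78009.37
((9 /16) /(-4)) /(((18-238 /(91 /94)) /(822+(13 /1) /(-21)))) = 672711 /1326976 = 0.51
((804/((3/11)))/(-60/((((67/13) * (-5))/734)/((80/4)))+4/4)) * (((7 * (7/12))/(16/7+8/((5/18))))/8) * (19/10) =321802943/119600636928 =0.00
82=82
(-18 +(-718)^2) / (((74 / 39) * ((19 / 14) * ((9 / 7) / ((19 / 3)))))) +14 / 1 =328381984 / 333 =986132.08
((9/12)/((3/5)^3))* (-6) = -125/6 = -20.83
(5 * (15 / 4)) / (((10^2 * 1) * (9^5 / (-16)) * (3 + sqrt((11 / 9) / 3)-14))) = sqrt(33) / 21362616 + 1 / 215784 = 0.00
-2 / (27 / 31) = -62 / 27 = -2.30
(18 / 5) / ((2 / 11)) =99 / 5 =19.80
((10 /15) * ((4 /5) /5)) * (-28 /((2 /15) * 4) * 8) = -224 /5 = -44.80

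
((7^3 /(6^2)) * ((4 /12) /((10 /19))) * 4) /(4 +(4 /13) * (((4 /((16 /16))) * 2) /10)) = 84721 /14904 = 5.68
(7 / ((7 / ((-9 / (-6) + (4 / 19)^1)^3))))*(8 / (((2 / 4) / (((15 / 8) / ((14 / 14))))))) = 4119375 / 27436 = 150.14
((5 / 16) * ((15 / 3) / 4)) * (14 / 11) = 175 / 352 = 0.50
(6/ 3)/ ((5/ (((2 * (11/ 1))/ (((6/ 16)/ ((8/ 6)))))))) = 1408/ 45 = 31.29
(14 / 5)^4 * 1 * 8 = 307328 / 625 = 491.72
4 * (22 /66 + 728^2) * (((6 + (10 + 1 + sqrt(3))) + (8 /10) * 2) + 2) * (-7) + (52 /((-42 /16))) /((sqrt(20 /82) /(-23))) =-4585424452 /15-44518684 * sqrt(3) /3 + 4784 * sqrt(410) /105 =-331396915.10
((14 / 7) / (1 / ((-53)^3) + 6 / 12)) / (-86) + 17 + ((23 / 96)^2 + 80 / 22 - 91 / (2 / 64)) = -2891.35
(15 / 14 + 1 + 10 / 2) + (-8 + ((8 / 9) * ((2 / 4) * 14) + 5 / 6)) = 386 / 63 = 6.13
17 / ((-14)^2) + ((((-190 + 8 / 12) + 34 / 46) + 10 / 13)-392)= -101924939 / 175812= -579.74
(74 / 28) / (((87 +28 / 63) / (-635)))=-211455 / 11018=-19.19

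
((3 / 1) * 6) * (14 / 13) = 252 / 13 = 19.38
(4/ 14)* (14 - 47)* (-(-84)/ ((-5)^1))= 792/ 5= 158.40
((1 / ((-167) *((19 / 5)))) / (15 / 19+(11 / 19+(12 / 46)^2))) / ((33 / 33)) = -2645 / 2411146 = -0.00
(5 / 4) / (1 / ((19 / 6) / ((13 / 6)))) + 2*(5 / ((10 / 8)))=511 / 52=9.83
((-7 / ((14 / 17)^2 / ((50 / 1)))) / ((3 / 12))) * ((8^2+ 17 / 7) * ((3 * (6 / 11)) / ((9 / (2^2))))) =-53754000 / 539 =-99729.13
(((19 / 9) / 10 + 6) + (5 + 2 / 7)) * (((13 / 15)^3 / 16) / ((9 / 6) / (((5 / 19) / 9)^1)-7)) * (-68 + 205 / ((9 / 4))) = 206867323 / 847735875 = 0.24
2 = 2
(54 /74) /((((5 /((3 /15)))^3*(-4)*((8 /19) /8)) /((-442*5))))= 113373 /231250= 0.49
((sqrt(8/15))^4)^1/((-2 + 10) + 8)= 4/225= 0.02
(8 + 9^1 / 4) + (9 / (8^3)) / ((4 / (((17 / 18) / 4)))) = 167953 / 16384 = 10.25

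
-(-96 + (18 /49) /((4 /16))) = 4632 /49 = 94.53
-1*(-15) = 15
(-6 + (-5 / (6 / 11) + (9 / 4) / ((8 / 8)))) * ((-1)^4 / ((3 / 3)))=-155 / 12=-12.92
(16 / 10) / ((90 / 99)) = 44 / 25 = 1.76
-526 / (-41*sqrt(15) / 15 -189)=745605 / 267067 -10783*sqrt(15) / 267067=2.64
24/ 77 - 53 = -4057/ 77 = -52.69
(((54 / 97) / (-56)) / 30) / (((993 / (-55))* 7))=33 / 12585944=0.00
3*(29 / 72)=1.21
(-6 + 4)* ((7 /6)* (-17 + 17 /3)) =238 /9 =26.44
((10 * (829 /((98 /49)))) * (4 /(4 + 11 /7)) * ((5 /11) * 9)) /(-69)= -580300 /3289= -176.44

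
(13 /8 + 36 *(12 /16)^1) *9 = 2061 /8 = 257.62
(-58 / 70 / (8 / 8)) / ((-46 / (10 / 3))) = 29 / 483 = 0.06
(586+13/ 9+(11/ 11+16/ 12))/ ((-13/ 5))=-26540/ 117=-226.84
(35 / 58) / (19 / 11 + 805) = 385 / 514692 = 0.00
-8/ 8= -1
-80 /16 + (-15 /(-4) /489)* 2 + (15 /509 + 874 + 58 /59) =8517664951 /9790106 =870.03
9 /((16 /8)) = 9 /2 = 4.50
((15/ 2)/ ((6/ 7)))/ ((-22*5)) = -0.08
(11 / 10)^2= 121 / 100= 1.21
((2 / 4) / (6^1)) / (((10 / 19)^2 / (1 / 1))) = 361 / 1200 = 0.30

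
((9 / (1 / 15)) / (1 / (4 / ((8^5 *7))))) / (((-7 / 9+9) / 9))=10935 / 4243456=0.00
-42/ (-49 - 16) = 42/ 65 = 0.65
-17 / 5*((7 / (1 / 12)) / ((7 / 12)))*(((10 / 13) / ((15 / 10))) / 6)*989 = -538016 / 13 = -41385.85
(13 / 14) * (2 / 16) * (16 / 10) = 13 / 70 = 0.19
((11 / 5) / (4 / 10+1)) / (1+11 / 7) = 11 / 18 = 0.61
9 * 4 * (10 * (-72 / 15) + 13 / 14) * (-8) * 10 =948960 / 7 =135565.71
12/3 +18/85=358/85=4.21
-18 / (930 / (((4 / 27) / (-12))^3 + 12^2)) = -2.79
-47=-47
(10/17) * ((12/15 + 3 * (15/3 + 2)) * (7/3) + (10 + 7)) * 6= 4072/17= 239.53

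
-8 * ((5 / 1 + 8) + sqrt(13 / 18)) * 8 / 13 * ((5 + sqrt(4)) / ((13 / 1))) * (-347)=12739.88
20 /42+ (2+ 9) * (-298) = -68828 /21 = -3277.52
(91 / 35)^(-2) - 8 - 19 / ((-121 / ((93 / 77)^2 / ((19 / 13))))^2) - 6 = -22894395783211360 / 1652623586905291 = -13.85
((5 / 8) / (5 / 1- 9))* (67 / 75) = -67 / 480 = -0.14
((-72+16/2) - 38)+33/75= -2539/25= -101.56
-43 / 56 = -0.77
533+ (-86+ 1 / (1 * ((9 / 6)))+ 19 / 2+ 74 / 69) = 21079 / 46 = 458.24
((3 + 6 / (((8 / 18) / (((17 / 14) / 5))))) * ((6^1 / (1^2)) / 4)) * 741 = 1954017 / 280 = 6978.63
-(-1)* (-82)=-82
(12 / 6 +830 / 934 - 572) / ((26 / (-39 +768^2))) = -156750108375 / 12142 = -12909743.73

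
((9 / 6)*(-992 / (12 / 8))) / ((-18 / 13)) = 6448 / 9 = 716.44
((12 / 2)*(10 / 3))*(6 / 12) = 10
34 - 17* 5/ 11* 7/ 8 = 2397/ 88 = 27.24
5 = 5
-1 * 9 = -9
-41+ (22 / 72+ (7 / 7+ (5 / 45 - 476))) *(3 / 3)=-6187 / 12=-515.58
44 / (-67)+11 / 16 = 33 / 1072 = 0.03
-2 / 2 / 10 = -1 / 10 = -0.10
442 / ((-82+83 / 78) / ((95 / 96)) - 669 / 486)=-88430940 / 16638701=-5.31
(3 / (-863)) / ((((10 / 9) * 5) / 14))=-189 / 21575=-0.01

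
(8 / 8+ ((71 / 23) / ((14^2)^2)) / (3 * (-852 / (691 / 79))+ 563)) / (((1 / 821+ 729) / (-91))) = -0.12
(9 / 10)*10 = 9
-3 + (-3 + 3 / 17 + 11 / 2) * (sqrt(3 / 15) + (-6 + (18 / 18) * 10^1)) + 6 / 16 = 91 * sqrt(5) / 170 + 1099 / 136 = 9.28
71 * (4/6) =47.33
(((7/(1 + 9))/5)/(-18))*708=-5.51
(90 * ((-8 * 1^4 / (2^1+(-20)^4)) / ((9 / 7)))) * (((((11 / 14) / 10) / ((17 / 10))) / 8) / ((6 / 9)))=-55 / 1813356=-0.00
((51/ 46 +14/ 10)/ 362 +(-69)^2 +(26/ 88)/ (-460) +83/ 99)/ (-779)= -2854592549/ 466988688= -6.11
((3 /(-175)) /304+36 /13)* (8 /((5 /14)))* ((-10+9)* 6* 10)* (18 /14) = -206837388 /43225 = -4785.13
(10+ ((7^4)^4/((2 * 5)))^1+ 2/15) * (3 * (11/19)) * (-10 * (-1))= 1096686708800177/19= 57720353094746.16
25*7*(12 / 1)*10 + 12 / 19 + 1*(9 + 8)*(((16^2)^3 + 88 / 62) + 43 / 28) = 4704074557535 / 16492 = 285233722.87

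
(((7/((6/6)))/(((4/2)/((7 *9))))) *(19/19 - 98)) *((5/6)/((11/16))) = -285180/11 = -25925.45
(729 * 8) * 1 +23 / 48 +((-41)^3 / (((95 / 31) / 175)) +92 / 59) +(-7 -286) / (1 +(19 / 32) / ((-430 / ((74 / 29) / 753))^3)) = -700336845182959957603969912098961 / 178193201377013439374676144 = -3930210.80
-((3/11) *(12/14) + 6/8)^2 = -91809/94864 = -0.97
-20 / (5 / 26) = -104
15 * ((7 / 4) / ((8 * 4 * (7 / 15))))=1.76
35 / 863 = 0.04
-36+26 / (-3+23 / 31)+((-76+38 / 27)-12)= -126731 / 945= -134.11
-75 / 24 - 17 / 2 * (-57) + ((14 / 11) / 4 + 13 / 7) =297867 / 616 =483.55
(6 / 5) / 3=2 / 5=0.40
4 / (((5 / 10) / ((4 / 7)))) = 32 / 7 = 4.57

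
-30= -30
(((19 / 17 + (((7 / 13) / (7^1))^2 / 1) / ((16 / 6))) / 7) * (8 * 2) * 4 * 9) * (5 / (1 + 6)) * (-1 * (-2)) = 2647440 / 20111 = 131.64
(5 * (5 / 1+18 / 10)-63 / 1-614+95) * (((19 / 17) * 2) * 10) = -208240 / 17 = -12249.41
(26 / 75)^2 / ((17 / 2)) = 1352 / 95625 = 0.01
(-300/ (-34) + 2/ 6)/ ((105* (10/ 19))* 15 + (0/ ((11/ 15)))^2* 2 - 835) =-1.51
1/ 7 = 0.14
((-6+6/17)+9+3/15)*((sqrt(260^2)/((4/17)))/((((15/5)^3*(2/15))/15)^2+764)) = 1226875/238768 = 5.14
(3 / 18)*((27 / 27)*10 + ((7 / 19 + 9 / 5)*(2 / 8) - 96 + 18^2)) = 45323 / 1140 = 39.76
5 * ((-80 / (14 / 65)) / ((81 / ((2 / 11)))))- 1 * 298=-1884626 / 6237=-302.17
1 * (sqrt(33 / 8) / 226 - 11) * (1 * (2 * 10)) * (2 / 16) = -55 / 2 + 5 * sqrt(66) / 1808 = -27.48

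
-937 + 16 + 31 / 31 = -920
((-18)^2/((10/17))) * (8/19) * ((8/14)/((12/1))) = 7344/665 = 11.04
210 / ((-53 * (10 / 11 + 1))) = -110 / 53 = -2.08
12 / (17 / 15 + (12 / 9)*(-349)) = -60 / 2321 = -0.03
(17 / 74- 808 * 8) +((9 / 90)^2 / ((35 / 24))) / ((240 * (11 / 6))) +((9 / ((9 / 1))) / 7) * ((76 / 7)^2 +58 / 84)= -6749881418683 / 1047007500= -6446.83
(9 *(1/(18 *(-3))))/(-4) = 1/24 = 0.04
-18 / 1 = -18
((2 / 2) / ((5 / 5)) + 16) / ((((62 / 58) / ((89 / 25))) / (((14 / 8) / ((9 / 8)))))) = 614278 / 6975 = 88.07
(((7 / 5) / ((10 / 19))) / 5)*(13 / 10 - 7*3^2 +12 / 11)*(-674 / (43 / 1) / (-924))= -42688801 / 78045000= -0.55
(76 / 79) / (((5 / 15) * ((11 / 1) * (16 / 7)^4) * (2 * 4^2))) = 136857 / 455606272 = 0.00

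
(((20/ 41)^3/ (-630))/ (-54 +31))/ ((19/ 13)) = 10400/ 1897464051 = 0.00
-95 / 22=-4.32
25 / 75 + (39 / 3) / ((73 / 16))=697 / 219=3.18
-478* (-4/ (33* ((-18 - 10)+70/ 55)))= -2.17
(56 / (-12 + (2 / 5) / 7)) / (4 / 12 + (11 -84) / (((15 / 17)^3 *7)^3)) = 6461175410156250 / 445332765271427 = 14.51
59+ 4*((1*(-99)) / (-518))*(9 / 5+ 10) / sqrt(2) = 5841*sqrt(2) / 1295+ 59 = 65.38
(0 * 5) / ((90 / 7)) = 0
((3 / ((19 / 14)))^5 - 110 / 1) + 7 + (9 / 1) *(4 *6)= 410490419 / 2476099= 165.78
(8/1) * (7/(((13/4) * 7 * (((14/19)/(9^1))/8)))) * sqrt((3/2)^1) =10944 * sqrt(6)/91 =294.58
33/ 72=11/ 24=0.46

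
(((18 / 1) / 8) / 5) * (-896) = -2016 / 5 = -403.20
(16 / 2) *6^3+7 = 1735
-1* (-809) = 809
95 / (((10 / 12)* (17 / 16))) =1824 / 17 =107.29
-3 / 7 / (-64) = 3 / 448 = 0.01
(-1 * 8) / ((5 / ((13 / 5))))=-104 / 25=-4.16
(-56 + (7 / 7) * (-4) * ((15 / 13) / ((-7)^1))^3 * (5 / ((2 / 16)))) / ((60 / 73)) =-760294562 / 11303565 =-67.26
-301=-301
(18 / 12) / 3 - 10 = -19 / 2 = -9.50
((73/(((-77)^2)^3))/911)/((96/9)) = 0.00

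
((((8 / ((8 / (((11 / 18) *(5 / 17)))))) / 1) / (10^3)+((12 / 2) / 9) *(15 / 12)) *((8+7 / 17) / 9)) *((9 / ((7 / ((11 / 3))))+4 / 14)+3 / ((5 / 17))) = 138596887 / 11704500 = 11.84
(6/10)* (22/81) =22/135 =0.16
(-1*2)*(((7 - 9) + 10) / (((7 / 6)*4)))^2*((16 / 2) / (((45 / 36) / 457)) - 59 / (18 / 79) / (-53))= -223593616 / 12985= -17219.38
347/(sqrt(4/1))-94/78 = 172.29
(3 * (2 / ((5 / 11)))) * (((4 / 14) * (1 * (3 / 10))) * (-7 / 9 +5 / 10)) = -11 / 35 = -0.31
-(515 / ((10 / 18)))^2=-859329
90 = 90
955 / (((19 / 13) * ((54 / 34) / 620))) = 130854100 / 513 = 255076.22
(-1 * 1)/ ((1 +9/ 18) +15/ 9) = -6/ 19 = -0.32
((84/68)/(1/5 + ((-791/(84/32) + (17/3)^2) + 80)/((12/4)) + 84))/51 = 945/824228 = 0.00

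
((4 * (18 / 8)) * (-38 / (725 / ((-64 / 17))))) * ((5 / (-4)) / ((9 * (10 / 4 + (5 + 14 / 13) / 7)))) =-110656 / 1511045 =-0.07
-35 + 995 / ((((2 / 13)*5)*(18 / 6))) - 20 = 2257 / 6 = 376.17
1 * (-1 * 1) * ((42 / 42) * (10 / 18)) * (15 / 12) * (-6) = 25 / 6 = 4.17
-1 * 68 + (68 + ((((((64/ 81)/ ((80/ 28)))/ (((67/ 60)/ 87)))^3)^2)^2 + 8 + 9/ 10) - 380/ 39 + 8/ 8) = 3006460449990983988230023066312267439188496104222447/ 300435395960670605286736817229879330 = 10007011458744873.36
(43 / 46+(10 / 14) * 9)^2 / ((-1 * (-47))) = 5621641 / 4873148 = 1.15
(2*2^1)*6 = 24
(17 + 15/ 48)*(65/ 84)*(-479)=-8624395/ 1344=-6416.96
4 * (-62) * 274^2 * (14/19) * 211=-55000076992/19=-2894740894.32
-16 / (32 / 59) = -59 / 2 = -29.50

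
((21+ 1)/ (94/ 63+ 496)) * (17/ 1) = 11781/ 15671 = 0.75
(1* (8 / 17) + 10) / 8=89 / 68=1.31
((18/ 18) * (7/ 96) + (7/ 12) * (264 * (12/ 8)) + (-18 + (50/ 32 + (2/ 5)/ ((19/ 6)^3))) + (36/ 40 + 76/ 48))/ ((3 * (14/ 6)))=47657725/ 1536416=31.02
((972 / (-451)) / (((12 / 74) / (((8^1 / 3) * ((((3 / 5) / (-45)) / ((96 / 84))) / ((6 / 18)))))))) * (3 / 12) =0.31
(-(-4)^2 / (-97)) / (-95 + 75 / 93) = -62 / 35405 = -0.00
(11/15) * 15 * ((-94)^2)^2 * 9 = 7729414704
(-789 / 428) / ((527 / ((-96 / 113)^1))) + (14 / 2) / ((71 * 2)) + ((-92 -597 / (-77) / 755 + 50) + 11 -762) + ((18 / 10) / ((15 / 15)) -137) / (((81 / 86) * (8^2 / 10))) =-6948110605147556269 / 8521457299365780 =-815.37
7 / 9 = 0.78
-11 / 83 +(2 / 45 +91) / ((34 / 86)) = 859634 / 3735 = 230.16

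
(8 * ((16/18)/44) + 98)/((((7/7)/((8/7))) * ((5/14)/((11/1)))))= 155488/45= 3455.29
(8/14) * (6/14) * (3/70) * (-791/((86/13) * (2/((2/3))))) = -4407/10535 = -0.42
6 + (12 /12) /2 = 13 /2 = 6.50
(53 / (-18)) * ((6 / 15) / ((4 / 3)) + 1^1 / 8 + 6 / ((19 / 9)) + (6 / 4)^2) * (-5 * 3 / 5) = 48.73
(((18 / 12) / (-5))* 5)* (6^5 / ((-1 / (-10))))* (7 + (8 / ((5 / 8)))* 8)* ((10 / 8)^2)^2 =-249226875 / 8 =-31153359.38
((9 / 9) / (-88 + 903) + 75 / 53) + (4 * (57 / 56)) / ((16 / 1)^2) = 221724067 / 154810880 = 1.43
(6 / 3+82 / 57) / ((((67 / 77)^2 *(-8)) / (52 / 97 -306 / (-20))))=-4462693081 / 496393620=-8.99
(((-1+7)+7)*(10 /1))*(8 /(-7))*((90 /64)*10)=-14625 /7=-2089.29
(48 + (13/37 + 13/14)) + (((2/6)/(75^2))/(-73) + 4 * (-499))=-1242223982393/638111250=-1946.72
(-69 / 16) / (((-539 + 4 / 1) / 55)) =759 / 1712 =0.44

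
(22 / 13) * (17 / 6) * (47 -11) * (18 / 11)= 282.46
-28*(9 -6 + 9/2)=-210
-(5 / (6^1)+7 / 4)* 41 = -1271 / 12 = -105.92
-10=-10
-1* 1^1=-1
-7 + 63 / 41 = -5.46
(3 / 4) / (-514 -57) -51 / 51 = -2287 / 2284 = -1.00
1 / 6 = 0.17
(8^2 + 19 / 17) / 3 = 369 / 17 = 21.71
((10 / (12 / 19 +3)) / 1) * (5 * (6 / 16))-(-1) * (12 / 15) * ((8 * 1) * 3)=11207 / 460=24.36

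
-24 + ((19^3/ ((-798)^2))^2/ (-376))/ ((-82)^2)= -188809548190057/ 7867064507904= -24.00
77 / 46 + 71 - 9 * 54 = -19013 / 46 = -413.33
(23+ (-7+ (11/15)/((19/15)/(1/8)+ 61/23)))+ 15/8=57527/3208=17.93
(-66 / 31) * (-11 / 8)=363 / 124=2.93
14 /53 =0.26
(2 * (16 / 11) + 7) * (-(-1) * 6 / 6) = 109 / 11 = 9.91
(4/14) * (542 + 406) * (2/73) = 3792/511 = 7.42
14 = 14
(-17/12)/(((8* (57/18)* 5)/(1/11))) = -17/16720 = -0.00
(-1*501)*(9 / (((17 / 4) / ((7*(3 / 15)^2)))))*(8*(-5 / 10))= 505008 / 425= 1188.25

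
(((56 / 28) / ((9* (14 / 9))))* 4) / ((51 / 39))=52 / 119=0.44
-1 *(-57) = 57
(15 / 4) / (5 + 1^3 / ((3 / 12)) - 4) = 3 / 4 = 0.75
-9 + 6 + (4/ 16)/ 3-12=-14.92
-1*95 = -95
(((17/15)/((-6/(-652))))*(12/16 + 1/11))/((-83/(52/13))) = -205054/41085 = -4.99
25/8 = 3.12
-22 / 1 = -22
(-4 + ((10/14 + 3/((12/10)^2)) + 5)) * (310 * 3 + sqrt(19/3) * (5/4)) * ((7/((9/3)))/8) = 1595 * sqrt(57)/3456 + 49445/48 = 1033.59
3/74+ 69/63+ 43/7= 11311/1554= 7.28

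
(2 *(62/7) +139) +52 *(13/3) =8023/21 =382.05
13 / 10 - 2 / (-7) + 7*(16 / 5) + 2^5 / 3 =7277 / 210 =34.65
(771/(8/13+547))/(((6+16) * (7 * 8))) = 3341/2923536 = 0.00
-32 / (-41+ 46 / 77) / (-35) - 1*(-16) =248528 / 15555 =15.98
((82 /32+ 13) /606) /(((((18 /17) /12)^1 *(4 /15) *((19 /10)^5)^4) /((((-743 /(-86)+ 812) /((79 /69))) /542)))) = 13420139501953125000000000000 /3495088930431547962550011918436487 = 0.00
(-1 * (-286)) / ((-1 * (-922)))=143 / 461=0.31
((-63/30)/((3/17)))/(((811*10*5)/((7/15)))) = -833/6082500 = -0.00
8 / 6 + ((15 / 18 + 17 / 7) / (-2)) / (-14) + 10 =13465 / 1176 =11.45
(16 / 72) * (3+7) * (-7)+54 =38.44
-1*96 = -96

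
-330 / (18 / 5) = -275 / 3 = -91.67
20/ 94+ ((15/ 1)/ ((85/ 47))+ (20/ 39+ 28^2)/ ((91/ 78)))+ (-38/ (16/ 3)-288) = 224421531/ 581672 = 385.82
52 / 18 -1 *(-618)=5588 / 9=620.89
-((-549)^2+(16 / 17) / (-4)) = -5123813 / 17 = -301400.76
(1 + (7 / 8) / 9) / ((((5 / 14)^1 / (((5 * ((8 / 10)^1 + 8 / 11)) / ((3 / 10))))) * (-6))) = -3871 / 297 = -13.03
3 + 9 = 12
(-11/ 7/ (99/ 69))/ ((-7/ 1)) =23/ 147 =0.16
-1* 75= -75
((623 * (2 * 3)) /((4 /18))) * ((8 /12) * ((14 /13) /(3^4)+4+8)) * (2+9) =173380900 /117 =1481888.03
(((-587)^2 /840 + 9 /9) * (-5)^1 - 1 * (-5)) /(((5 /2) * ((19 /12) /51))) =-17573019 /665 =-26425.59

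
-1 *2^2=-4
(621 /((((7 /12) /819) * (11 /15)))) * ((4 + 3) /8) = 22886955 /22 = 1040316.14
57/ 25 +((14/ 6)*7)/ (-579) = 97784/ 43425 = 2.25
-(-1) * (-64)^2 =4096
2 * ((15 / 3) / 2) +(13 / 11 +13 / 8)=687 / 88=7.81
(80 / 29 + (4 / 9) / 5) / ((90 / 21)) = 13006 / 19575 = 0.66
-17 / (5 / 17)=-289 / 5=-57.80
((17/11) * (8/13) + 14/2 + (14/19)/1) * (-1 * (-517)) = 1109435/247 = 4491.64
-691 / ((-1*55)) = 691 / 55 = 12.56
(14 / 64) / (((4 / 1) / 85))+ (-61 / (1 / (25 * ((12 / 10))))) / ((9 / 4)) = -310535 / 384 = -808.68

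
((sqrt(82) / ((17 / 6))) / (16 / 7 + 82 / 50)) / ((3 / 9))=1050 * sqrt(82) / 3893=2.44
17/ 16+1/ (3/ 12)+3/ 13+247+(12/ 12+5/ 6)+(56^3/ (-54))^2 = 1603769465437/ 151632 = 10576721.70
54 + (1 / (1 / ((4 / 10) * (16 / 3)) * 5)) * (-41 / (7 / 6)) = 6826 / 175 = 39.01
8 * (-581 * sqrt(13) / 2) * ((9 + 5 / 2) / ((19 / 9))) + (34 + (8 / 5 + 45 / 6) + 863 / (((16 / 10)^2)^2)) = -45470.36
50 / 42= 25 / 21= 1.19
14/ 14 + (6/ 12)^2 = 5/ 4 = 1.25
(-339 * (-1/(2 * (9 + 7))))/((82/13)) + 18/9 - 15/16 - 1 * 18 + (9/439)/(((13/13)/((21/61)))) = -1071654887/70268096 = -15.25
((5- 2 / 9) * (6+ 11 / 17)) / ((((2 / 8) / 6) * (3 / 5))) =1270.33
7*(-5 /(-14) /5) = 1 /2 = 0.50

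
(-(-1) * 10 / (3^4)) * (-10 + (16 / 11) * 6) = -140 / 891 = -0.16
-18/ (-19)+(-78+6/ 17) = -24774/ 323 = -76.70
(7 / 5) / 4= 7 / 20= 0.35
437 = 437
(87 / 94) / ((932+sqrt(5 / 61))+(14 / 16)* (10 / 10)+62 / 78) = 48233815812 / 48657918399367 - 4234464* sqrt(305) / 243289591996835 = 0.00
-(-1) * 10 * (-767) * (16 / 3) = -122720 / 3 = -40906.67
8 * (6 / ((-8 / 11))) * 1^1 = -66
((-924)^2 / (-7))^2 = 14876193024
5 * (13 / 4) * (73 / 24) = 4745 / 96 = 49.43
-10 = -10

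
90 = 90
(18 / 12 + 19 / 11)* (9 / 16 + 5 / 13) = 13987 / 4576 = 3.06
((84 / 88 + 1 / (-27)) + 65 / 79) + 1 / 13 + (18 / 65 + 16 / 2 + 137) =448665073 / 3050190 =147.09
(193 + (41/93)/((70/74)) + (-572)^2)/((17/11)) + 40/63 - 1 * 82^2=2002890488/9765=205109.11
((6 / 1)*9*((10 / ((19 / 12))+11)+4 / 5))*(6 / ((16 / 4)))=139401 / 95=1467.38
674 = 674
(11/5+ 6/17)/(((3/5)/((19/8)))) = 4123/408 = 10.11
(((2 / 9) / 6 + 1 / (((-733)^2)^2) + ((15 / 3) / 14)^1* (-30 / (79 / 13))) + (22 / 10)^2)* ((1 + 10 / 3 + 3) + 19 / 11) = 100328514153195566654 / 3555975356519892075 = 28.21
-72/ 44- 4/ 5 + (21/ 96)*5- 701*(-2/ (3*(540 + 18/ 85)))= -0.48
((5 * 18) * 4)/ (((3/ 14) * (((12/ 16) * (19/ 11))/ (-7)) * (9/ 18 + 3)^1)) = -49280/ 19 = -2593.68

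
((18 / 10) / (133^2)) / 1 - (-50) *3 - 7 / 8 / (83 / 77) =8761456121 / 58727480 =149.19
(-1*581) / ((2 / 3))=-1743 / 2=-871.50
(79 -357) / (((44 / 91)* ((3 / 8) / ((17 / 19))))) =-860132 / 627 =-1371.82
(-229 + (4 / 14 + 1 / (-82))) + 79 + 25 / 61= -5228173 / 35014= -149.32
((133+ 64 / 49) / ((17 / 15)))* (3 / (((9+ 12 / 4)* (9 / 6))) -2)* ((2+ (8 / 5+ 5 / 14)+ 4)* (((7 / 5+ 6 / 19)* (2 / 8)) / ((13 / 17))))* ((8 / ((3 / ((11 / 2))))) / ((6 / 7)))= -72296964091 / 4357080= -16592.99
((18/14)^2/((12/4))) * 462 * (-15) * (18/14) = -240570/49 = -4909.59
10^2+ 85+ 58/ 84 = 7799/ 42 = 185.69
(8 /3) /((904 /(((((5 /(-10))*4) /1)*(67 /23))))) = -134 /7797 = -0.02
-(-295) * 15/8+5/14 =30995/56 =553.48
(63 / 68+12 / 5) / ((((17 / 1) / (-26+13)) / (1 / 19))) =-14703 / 109820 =-0.13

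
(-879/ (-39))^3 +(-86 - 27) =24905496/ 2197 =11336.14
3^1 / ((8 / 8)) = 3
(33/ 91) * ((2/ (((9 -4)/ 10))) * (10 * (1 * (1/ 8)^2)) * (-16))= -330/ 91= -3.63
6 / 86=3 / 43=0.07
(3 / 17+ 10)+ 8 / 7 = 1347 / 119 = 11.32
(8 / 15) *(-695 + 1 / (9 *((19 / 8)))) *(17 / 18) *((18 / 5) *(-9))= 16161832 / 1425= 11341.64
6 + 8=14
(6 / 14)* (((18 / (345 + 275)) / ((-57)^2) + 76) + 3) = 33.86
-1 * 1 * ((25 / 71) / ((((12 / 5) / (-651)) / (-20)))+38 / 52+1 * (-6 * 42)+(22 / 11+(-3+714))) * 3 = -13135815 / 1846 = -7115.83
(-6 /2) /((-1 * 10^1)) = 3 /10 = 0.30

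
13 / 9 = 1.44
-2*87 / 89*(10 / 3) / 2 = -290 / 89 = -3.26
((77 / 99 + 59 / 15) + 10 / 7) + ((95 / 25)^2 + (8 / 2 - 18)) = 10363 / 1575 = 6.58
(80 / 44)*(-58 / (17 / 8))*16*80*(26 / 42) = -154419200 / 3927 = -39322.43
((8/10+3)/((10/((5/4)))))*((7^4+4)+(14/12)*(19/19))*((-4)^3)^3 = -4494180352/15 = -299612023.47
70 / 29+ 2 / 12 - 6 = -595 / 174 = -3.42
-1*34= -34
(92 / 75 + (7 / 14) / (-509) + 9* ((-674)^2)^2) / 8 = 141804867031631981 / 610800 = 232162519698.15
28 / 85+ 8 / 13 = 1044 / 1105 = 0.94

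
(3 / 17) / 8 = 3 / 136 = 0.02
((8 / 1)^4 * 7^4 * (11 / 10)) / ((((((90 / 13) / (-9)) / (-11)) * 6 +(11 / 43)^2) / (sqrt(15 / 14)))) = 1021550193664 * sqrt(210) / 641215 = 23086903.33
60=60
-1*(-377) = 377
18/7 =2.57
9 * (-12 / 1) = -108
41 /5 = 8.20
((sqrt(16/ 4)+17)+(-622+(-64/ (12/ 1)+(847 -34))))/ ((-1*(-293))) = 614/ 879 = 0.70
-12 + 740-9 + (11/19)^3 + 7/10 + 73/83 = 4103342309/5692970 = 720.77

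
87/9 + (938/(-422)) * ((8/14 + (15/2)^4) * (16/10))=-71181049/6330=-11245.03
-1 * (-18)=18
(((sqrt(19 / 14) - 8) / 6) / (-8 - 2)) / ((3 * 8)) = 1 / 180 - sqrt(266) / 20160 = 0.00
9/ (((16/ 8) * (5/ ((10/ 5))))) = 9/ 5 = 1.80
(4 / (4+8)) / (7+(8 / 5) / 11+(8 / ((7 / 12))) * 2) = 385 / 39933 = 0.01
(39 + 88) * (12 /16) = 95.25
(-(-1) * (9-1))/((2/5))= 20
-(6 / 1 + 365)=-371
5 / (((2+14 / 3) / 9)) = 27 / 4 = 6.75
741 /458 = 1.62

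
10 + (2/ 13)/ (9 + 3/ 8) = 9766/ 975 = 10.02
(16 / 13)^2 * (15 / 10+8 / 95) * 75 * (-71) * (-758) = 31102498560 / 3211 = 9686234.37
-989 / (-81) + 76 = 7145 / 81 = 88.21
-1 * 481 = -481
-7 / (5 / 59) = -413 / 5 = -82.60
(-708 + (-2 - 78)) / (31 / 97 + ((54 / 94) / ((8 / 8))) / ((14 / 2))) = -12573722 / 6409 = -1961.89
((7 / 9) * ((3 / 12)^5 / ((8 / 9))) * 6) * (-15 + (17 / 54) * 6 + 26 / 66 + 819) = 279377 / 67584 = 4.13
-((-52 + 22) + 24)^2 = -36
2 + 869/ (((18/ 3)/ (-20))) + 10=-8654/ 3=-2884.67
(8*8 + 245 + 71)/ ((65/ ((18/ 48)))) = 57/ 26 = 2.19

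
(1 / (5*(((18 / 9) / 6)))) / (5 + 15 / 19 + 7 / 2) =114 / 1765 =0.06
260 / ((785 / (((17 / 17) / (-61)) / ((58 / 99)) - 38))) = -3498118 / 277733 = -12.60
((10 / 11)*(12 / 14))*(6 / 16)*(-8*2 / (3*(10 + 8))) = -20 / 231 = -0.09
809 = 809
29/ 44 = 0.66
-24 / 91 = -0.26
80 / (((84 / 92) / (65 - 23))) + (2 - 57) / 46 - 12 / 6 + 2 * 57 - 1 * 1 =174331 / 46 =3789.80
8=8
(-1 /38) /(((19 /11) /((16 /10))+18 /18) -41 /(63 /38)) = 2772 /2385925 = 0.00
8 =8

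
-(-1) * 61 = 61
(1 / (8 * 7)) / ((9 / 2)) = 1 / 252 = 0.00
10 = 10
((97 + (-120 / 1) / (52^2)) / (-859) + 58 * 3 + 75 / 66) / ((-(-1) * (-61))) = -4581831 / 1596881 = -2.87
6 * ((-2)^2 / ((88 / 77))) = 21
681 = 681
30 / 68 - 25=-835 / 34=-24.56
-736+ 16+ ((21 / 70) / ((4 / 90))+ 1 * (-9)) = -2889 / 4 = -722.25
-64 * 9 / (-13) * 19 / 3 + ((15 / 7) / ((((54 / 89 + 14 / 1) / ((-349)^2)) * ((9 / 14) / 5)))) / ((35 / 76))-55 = 412238947 / 1365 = 302006.55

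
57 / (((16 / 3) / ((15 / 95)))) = 27 / 16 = 1.69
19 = 19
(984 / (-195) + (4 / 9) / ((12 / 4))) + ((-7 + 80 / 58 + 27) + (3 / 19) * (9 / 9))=16090189 / 967005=16.64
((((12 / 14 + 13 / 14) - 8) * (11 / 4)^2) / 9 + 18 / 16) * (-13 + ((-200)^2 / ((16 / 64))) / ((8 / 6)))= -47189173 / 96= -491553.89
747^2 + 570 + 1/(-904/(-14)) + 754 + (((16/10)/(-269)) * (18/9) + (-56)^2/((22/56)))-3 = 3793811901733/6687340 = 567312.55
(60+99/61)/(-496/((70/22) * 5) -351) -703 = -2868715748/4079741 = -703.16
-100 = -100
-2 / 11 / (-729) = 2 / 8019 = 0.00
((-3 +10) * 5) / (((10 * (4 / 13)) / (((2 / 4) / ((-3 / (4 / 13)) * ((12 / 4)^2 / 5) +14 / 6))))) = -0.37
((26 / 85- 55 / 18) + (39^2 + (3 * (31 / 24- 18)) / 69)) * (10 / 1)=15175.24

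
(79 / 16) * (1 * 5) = 395 / 16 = 24.69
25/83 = 0.30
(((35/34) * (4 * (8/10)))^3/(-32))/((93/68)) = -21952/26877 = -0.82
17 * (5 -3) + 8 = 42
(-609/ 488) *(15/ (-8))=9135/ 3904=2.34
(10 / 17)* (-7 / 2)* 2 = -70 / 17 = -4.12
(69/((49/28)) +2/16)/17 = 2215/952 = 2.33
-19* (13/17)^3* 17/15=-41743/4335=-9.63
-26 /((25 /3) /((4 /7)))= -312 /175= -1.78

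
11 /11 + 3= 4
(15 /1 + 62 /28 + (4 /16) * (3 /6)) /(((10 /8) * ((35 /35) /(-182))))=-12623 /5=-2524.60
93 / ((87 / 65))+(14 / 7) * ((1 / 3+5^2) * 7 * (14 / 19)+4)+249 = 51140 / 87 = 587.82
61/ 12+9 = 14.08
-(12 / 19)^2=-144 / 361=-0.40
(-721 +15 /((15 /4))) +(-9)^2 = -636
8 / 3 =2.67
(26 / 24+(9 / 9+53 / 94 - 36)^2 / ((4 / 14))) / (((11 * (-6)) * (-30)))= 220098983 / 104971680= 2.10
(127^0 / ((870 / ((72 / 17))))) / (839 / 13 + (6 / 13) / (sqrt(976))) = 2456592 / 32567715575 - 72 * sqrt(61) / 32567715575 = 0.00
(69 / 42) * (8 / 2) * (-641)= -29486 / 7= -4212.29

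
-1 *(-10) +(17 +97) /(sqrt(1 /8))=10 +228 *sqrt(2)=332.44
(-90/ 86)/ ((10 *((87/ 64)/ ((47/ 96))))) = -0.04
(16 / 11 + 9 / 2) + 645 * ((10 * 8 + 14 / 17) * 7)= 136481647 / 374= 364924.19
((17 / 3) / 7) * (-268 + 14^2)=-408 / 7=-58.29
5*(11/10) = 11/2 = 5.50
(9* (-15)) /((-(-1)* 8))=-135 /8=-16.88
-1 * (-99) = 99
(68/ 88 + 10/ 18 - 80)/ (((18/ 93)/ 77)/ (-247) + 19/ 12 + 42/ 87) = -38.08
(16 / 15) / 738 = 8 / 5535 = 0.00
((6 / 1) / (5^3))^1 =6 / 125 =0.05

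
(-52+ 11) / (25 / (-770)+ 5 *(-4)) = 6314 / 3085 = 2.05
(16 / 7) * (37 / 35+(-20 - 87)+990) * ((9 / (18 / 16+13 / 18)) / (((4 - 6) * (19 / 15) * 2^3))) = -60151248 / 123823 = -485.78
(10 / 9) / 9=10 / 81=0.12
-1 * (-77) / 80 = 77 / 80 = 0.96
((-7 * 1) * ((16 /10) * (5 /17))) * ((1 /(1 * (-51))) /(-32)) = -7 /3468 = -0.00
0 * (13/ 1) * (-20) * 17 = 0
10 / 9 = 1.11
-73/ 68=-1.07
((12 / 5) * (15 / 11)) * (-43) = -1548 / 11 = -140.73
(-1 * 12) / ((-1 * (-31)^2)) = 12 / 961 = 0.01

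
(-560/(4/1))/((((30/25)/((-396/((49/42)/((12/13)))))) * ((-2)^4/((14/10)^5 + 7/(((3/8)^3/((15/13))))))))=7651567308/21125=362204.37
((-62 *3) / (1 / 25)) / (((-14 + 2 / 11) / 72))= 460350 / 19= 24228.95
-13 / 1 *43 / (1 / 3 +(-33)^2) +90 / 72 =14 / 19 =0.74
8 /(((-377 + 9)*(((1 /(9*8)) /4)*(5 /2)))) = -288 /115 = -2.50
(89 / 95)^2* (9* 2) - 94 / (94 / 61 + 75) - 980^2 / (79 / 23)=-930740133230772 / 3328880275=-279595.56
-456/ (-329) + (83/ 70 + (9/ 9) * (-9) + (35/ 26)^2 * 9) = 10987763/ 1112020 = 9.88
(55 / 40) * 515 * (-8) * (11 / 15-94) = 1585067 / 3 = 528355.67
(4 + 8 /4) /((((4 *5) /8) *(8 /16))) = 24 /5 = 4.80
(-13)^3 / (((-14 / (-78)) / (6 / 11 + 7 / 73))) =-44126745 / 5621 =-7850.34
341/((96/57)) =6479/32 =202.47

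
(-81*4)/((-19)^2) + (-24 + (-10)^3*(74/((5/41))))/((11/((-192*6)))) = 252361106964/3971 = 63551021.65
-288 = -288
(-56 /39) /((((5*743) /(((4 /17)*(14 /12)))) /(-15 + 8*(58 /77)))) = 77392 /81280485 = 0.00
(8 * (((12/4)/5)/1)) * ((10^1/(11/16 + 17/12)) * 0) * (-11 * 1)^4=0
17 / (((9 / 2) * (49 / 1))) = 34 / 441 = 0.08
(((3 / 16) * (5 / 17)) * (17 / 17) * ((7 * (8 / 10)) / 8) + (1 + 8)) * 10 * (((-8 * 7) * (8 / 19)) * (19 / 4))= -172095 / 17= -10123.24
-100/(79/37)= -46.84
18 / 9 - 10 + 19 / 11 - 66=-795 / 11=-72.27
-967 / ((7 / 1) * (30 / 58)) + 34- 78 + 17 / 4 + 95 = -88967 / 420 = -211.83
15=15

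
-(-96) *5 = 480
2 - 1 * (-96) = 98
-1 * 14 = -14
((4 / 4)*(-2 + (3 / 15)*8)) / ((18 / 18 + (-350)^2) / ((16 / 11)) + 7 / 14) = -32 / 6737595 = -0.00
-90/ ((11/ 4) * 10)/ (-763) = 36/ 8393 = 0.00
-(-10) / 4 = 5 / 2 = 2.50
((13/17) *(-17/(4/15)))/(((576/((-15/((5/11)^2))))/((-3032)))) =-596167/32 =-18630.22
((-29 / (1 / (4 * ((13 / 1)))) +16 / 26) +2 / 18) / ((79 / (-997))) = 175821947 / 9243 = 19022.17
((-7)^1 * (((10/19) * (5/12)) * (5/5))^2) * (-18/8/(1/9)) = 39375/5776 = 6.82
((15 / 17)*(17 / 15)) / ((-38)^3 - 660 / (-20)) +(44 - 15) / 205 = 0.14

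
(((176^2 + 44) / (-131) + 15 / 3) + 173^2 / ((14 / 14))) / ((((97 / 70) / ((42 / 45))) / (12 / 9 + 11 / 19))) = 27704365192 / 724299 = 38249.90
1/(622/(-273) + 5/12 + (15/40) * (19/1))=2184/11495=0.19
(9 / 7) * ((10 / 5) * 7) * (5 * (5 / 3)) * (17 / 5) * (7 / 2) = 1785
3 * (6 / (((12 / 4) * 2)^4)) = 0.01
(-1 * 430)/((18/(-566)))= 121690/9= 13521.11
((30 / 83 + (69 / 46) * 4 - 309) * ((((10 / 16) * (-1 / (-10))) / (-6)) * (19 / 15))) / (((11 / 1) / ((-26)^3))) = -116504713 / 18260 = -6380.32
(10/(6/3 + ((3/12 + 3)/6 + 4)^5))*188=14969733120/15402164797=0.97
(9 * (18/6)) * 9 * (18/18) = 243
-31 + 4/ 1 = -27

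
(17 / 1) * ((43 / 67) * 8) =5848 / 67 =87.28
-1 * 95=-95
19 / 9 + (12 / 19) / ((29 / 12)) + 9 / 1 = 56396 / 4959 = 11.37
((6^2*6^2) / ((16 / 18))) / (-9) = -162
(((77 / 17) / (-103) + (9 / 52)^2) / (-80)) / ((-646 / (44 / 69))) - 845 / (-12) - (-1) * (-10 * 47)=-562199621232449 / 1406964640640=-399.58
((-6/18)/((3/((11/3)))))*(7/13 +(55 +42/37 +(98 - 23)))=-696685/12987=-53.64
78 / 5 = 15.60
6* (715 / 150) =143 / 5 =28.60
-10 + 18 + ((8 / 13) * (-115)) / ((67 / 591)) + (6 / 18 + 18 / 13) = -1605767 / 2613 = -614.53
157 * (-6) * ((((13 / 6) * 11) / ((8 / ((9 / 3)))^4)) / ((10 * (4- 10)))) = 606177 / 81920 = 7.40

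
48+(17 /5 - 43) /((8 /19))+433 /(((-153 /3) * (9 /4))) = -457379 /9180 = -49.82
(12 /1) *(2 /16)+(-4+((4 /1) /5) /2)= -21 /10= -2.10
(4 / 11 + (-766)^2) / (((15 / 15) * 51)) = 11505.03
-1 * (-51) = 51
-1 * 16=-16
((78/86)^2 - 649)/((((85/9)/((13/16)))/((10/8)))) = -8763885/125732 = -69.70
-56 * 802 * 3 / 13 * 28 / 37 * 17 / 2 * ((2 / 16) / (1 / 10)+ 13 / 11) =-857796744 / 5291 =-162123.75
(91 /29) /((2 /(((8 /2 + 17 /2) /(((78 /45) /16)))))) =5250 /29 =181.03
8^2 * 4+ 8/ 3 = 776/ 3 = 258.67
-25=-25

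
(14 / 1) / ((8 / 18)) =63 / 2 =31.50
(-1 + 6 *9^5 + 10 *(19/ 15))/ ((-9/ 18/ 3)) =-2125834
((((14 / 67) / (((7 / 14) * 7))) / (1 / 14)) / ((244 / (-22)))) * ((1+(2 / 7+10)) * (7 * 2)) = -48664 / 4087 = -11.91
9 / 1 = 9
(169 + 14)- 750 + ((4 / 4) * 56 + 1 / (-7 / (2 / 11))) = -39349 / 77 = -511.03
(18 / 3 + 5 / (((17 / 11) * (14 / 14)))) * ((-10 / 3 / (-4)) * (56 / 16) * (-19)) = -104405 / 204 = -511.79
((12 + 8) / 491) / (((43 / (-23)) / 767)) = -352820 / 21113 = -16.71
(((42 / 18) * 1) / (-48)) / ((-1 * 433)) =7 / 62352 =0.00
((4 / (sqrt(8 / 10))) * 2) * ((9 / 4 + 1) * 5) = 65 * sqrt(5) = 145.34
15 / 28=0.54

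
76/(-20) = -19/5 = -3.80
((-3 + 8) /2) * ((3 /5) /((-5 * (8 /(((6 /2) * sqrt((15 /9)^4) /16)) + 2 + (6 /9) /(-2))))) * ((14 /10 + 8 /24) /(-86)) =39 /109822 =0.00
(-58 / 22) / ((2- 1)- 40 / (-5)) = -29 / 99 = -0.29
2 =2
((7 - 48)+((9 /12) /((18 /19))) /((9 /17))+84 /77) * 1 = -91271 /2376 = -38.41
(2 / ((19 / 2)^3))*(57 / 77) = 48 / 27797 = 0.00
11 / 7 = 1.57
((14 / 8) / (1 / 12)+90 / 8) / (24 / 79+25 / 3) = 30573 / 8188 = 3.73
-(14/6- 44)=125/3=41.67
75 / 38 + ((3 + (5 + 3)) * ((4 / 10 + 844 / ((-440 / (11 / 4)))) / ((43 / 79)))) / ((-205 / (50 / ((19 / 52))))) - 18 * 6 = -141963 / 3526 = -40.26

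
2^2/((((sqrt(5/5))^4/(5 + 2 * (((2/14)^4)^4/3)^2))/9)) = 198796981363905716334953856188/1104427674243920646305299201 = 180.00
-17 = -17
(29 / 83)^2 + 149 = 1027302 / 6889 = 149.12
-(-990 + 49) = 941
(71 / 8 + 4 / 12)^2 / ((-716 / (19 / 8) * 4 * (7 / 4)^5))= -927979 / 216608616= -0.00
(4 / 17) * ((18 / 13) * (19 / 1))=1368 / 221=6.19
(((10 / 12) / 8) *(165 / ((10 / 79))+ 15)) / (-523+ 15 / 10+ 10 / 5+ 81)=-4395 / 14032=-0.31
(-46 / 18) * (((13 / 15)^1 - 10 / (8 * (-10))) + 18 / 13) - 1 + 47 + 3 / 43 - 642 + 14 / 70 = -601.80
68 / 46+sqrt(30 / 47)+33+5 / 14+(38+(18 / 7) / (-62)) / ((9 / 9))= sqrt(1410) / 47+726629 / 9982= 73.59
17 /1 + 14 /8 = 75 /4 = 18.75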